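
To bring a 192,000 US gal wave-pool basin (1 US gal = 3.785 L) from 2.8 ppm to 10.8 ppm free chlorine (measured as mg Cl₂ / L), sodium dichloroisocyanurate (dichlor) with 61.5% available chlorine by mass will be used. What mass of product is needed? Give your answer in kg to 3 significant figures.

9.45 kg

Volume: 192,000 US gal × 3.785 L/gal = 726,720 L.
Chlorine deficit: 10.8 − 2.8 = 8 ppm = 8 mg/L as Cl₂.
Cl₂ equivalent needed: 8 mg/L × 726,720 L = 5,814,000 mg = 5814 g.
Product at 61.5% available chlorine: 5814 / 0.615 = 9453 g.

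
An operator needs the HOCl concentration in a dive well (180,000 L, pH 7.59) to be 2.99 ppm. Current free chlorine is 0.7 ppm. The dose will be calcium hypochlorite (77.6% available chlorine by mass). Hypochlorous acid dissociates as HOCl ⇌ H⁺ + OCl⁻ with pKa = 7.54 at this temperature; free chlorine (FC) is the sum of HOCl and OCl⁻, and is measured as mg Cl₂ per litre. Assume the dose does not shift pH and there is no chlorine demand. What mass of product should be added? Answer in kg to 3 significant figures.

1.31 kg

[OCl⁻]/[HOCl] = 10^(pH − pKa) = 10^(7.59 − 7.54) = 1.122; fraction as HOCl = 1/(1 + 1.122) = 0.4712.
Free chlorine required for 2.99 ppm HOCl: 2.99 / 0.4712 = 6.345 ppm.
FC to add: 6.345 − 0.7 = 5.645 mg/L as Cl₂.
Cl₂ equivalent: 5.645 mg/L × 180,000 L = 1016 g.
Product at 77.6% available Cl: 1016 / 0.776 = 1309 g.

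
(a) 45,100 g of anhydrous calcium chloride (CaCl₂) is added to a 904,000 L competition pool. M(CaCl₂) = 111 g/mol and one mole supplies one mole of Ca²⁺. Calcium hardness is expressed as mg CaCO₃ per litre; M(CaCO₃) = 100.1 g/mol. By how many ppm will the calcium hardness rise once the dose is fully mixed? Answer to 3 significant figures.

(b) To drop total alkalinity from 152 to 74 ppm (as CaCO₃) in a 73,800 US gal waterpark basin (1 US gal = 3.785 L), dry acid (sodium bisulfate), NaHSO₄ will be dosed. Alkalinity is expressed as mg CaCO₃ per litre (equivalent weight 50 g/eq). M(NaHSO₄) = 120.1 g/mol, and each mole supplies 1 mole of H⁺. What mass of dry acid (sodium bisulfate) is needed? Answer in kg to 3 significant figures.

(a) Moles of Ca²⁺: 45,100 g ÷ 111 g/mol = 406.3 mol.
(a) As CaCO₃: 406.3 mol × 100.1 g/mol = 40,670 g.
(a) Rise: 40,670 g / 904,000 L × 1000 = 44.99 mg/L.

(b) Volume: 73,800 US gal × 3.785 L/gal = 279,333 L.
(b) Alkalinity to neutralize: (152 − 74) = 78 mg/L as CaCO₃ × 279,333 L = 21,790 g as CaCO₃.
(b) Equivalents of H⁺ required: 21,790 ÷ 50 g/eq = 435.8 eq = 435.8 mol NaHSO₄.
(b) Mass of NaHSO₄: 435.8 × 120.1 = 52,330 g.

(a) 45.0 ppm; (b) 52.3 kg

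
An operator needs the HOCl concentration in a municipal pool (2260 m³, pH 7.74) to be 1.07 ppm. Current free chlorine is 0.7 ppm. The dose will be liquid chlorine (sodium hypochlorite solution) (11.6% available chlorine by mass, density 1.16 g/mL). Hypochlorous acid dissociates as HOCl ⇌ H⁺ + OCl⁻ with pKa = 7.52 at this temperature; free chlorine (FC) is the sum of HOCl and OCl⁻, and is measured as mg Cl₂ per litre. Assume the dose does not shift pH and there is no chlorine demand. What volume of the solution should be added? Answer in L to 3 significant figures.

Volume: 2260 m³ = 2,260,000 L.
[OCl⁻]/[HOCl] = 10^(pH − pKa) = 10^(7.74 − 7.52) = 1.66; fraction as HOCl = 1/(1 + 1.66) = 0.376.
Free chlorine required for 1.07 ppm HOCl: 1.07 / 0.376 = 2.846 ppm.
FC to add: 2.846 − 0.7 = 2.146 mg/L as Cl₂.
Cl₂ equivalent: 2.146 mg/L × 2,260,000 L = 4849 g.
Product at 11.6% available Cl: 4849 / 0.116 = 41,810 g.
Volume: 41,810 g ÷ 1.16 g/mL = 36,040 mL.

36.0 L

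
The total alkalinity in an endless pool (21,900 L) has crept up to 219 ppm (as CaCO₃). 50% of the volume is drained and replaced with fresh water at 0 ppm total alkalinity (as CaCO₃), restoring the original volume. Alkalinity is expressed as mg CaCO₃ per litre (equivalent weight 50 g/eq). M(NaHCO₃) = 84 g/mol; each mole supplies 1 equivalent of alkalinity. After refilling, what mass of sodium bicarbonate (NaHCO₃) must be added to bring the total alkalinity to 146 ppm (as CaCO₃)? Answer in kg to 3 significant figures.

After draining 50% and refilling: 219 × 0.50 + 0 × 0.50 = 109.5 ppm.
Deficit to target: 146 − 109.5 = 36.5 mg/L.
As CaCO₃: 36.5 mg/L × 21,900 L = 799.4 g; ÷ 50 g/eq ÷ 1 = 15.99 mol NaHCO₃.
Mass: 15.99 × 84 = 1343 g.

1.34 kg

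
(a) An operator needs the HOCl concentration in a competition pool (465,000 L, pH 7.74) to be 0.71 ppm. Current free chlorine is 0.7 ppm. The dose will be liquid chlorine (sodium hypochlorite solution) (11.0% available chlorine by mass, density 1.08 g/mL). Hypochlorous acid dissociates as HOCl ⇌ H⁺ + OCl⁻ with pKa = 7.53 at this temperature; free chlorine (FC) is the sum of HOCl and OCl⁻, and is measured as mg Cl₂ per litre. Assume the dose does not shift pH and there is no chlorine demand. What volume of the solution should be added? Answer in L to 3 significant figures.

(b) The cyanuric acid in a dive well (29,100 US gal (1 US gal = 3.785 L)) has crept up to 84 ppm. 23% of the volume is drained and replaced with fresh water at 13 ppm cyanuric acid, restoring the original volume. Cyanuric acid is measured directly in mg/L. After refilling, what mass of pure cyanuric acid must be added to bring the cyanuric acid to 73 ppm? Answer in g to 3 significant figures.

(a) 4.55 L; (b) 587 g

(a) [OCl⁻]/[HOCl] = 10^(pH − pKa) = 10^(7.74 − 7.53) = 1.622; fraction as HOCl = 1/(1 + 1.622) = 0.3814.
(a) Free chlorine required for 0.71 ppm HOCl: 0.71 / 0.3814 = 1.861 ppm.
(a) FC to add: 1.861 − 0.7 = 1.161 mg/L as Cl₂.
(a) Cl₂ equivalent: 1.161 mg/L × 465,000 L = 540.1 g.
(a) Product at 11.0% available Cl: 540.1 / 0.11 = 4910 g.
(a) Volume: 4910 g ÷ 1.08 g/mL = 4546 mL.

(b) Volume: 29,100 US gal × 3.785 L/gal = 110,144 L.
(b) After draining 23% and refilling: 84 × 0.77 + 13 × 0.23 = 67.67 ppm.
(b) Deficit to target: 73 − 67.67 = 5.33 mg/L.
(b) Mass: 5.33 mg/L × 110,144 L = 587.1 g cyanuric acid.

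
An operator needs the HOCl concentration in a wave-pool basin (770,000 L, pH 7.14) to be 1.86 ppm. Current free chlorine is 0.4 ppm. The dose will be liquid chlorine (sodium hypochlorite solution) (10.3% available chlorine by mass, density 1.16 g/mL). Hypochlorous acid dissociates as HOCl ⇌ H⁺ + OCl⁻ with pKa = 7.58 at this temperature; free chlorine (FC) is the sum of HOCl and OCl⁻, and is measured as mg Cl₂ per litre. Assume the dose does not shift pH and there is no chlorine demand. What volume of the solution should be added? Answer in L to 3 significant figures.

[OCl⁻]/[HOCl] = 10^(pH − pKa) = 10^(7.14 − 7.58) = 0.3631; fraction as HOCl = 1/(1 + 0.3631) = 0.7336.
Free chlorine required for 1.86 ppm HOCl: 1.86 / 0.7336 = 2.535 ppm.
FC to add: 2.535 − 0.4 = 2.135 mg/L as Cl₂.
Cl₂ equivalent: 2.135 mg/L × 770,000 L = 1644 g.
Product at 10.3% available Cl: 1644 / 0.103 = 15,960 g.
Volume: 15,960 g ÷ 1.16 g/mL = 13,760 mL.

13.8 L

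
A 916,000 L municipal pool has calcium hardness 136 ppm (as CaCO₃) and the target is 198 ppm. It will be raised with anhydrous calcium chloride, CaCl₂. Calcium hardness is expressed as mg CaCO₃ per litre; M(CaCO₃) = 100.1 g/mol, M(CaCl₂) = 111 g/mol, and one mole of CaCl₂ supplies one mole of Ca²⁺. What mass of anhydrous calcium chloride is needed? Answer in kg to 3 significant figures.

Hardness to add: (198 − 136) = 62 mg/L as CaCO₃ × 916,000 L = 56,790 g as CaCO₃.
Moles of Ca²⁺ (1 mol Ca²⁺ ≡ 1 mol CaCO₃): 56,790 / 100.1 g/mol = 567.4 mol.
Mass of CaCl₂: 567.4 × 111 = 62,980 g.

63.0 kg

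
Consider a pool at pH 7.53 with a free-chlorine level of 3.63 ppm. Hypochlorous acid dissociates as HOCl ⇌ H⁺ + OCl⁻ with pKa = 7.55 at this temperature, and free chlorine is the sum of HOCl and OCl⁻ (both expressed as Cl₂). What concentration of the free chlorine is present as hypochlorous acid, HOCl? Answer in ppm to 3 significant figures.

[OCl⁻]/[HOCl] = 10^(pH − pKa) = 10^(7.53 − 7.55) = 10^-0.02 = 0.955.
Fraction as HOCl = 1 / (1 + 0.955) = 0.5115.
HOCl = 0.5115 × 3.63 ppm = 1.857 ppm.

1.86 ppm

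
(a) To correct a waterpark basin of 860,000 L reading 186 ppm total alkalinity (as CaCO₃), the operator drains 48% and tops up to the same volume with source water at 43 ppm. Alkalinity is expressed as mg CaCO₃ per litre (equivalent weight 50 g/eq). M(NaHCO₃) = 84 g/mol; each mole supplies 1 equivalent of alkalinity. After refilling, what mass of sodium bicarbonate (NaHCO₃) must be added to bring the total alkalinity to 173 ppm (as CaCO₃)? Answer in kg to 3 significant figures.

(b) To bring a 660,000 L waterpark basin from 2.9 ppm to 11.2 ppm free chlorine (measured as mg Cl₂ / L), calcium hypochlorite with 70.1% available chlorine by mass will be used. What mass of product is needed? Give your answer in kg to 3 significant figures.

(a) After draining 48% and refilling: 186 × 0.52 + 43 × 0.48 = 117.36 ppm.
(a) Deficit to target: 173 − 117.36 = 55.64 mg/L.
(a) As CaCO₃: 55.64 mg/L × 860,000 L = 47,850 g; ÷ 50 g/eq ÷ 1 = 957 mol NaHCO₃.
(a) Mass: 957 × 84 = 80,390 g.

(b) Chlorine deficit: 11.2 − 2.9 = 8.3 ppm = 8.3 mg/L as Cl₂.
(b) Cl₂ equivalent needed: 8.3 mg/L × 660,000 L = 5,478,000 mg = 5478 g.
(b) Product at 70.1% available chlorine: 5478 / 0.701 = 7815 g.

(a) 80.4 kg; (b) 7.81 kg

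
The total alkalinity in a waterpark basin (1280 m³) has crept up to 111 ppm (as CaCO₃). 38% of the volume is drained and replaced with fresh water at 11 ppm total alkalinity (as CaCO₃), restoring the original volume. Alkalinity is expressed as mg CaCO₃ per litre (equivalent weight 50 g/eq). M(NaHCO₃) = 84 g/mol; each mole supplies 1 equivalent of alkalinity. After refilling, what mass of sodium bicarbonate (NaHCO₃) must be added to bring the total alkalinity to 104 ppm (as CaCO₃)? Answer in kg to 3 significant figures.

Volume: 1280 m³ = 1,280,000 L.
After draining 38% and refilling: 111 × 0.62 + 11 × 0.38 = 73 ppm.
Deficit to target: 104 − 73 = 31 mg/L.
As CaCO₃: 31 mg/L × 1,280,000 L = 39,680 g; ÷ 50 g/eq ÷ 1 = 793.6 mol NaHCO₃.
Mass: 793.6 × 84 = 66,660 g.

66.7 kg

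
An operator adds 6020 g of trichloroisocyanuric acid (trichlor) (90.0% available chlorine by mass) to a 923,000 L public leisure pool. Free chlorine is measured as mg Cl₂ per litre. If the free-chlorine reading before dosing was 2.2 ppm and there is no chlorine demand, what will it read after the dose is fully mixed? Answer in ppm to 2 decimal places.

Available chlorine delivered: 6020 g × 0.9 = 5418 g as Cl₂.
Concentration rise: 5418 g / 923,000 L = 5.87 mg/L = 5.87 ppm.
Final FC: 2.2 + 5.87 = 8.07 ppm.

8.07 ppm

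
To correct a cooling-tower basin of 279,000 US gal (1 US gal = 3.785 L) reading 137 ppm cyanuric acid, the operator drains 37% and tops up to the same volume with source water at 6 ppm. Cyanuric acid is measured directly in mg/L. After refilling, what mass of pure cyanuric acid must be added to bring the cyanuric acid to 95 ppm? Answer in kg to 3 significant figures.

6.83 kg

Volume: 279,000 US gal × 3.785 L/gal = 1,056,015 L.
After draining 37% and refilling: 137 × 0.63 + 6 × 0.37 = 88.53 ppm.
Deficit to target: 95 − 88.53 = 6.47 mg/L.
Mass: 6.47 mg/L × 1,056,015 L = 6832 g cyanuric acid.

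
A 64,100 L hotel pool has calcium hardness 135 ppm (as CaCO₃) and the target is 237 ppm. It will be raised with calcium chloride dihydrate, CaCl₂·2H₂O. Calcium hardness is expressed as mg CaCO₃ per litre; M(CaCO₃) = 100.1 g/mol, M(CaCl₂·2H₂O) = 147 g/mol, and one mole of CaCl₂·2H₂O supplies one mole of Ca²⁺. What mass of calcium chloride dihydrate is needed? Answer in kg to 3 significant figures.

Hardness to add: (237 − 135) = 102 mg/L as CaCO₃ × 64,100 L = 6538 g as CaCO₃.
Moles of Ca²⁺ (1 mol Ca²⁺ ≡ 1 mol CaCO₃): 6538 / 100.1 g/mol = 65.32 mol.
Mass of CaCl₂·2H₂O: 65.32 × 147 = 9602 g.

9.60 kg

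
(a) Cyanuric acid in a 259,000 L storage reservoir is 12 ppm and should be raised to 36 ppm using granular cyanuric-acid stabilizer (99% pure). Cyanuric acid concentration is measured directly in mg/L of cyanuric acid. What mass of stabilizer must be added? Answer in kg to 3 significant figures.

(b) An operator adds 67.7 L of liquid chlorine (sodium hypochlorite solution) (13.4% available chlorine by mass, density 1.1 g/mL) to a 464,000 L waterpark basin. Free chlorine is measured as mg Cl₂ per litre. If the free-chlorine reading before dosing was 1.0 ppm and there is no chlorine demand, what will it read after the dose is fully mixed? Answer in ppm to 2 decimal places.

(a) 6.28 kg; (b) 22.51 ppm

(a) CYA to add: (36 − 12) = 24 mg/L × 259,000 L = 6216 g cyanuric acid.
(a) At 99% purity: 6216 / 0.99 = 6279 g product.

(b) Mass of solution: 67.7 L × 1000 mL/L × 1.1 g/mL = 74,470 g.
(b) Available chlorine delivered: 74,470 g × 0.134 = 9979 g as Cl₂.
(b) Concentration rise: 9979 g / 464,000 L = 21.51 mg/L = 21.51 ppm.
(b) Final FC: 1.0 + 21.51 = 22.51 ppm.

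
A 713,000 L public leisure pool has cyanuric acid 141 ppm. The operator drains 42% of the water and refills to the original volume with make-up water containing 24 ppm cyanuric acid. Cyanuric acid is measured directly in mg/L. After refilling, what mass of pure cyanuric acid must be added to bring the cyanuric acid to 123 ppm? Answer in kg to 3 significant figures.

22.2 kg

After draining 42% and refilling: 141 × 0.58 + 24 × 0.42 = 91.86 ppm.
Deficit to target: 123 − 91.86 = 31.14 mg/L.
Mass: 31.14 mg/L × 713,000 L = 22,200 g cyanuric acid.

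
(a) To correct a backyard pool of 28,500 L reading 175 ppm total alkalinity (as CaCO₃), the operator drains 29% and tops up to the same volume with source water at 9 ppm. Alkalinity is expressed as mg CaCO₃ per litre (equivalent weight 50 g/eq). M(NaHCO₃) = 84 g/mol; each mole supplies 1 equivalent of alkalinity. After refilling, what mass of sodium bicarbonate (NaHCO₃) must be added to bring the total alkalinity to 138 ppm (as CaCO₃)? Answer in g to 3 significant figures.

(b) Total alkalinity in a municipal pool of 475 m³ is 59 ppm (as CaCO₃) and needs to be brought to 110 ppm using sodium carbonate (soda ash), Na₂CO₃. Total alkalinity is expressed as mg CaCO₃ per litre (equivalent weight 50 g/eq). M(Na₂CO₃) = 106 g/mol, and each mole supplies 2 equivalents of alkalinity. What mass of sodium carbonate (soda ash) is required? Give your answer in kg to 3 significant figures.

(a) 533 g; (b) 25.7 kg

(a) After draining 29% and refilling: 175 × 0.71 + 9 × 0.29 = 126.86 ppm.
(a) Deficit to target: 138 − 126.86 = 11.14 mg/L.
(a) As CaCO₃: 11.14 mg/L × 28,500 L = 317.5 g; ÷ 50 g/eq ÷ 1 = 6.35 mol NaHCO₃.
(a) Mass: 6.35 × 84 = 533.4 g.

(b) Volume: 475 m³ = 475,000 L.
(b) Alkalinity to add: (110 − 59) = 51 mg/L as CaCO₃ × 475,000 L = 24,220 g as CaCO₃.
(b) Equivalents: 24,220 g ÷ 50 g/eq = 484.5 eq.
(b) Each mole of Na₂CO₃ supplies 2 eq, so 484.5 / 2 = 242.2 mol.
(b) Mass: 242.2 mol × 106 g/mol = 25,680 g.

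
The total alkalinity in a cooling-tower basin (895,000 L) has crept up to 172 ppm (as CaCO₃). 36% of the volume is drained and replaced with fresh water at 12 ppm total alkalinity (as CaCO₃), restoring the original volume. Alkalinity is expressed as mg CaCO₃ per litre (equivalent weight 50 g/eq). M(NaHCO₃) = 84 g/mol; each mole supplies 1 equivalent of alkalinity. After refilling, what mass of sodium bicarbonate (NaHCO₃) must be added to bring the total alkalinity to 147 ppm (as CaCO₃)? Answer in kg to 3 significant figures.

49.0 kg

After draining 36% and refilling: 172 × 0.64 + 12 × 0.36 = 114.4 ppm.
Deficit to target: 147 − 114.4 = 32.6 mg/L.
As CaCO₃: 32.6 mg/L × 895,000 L = 29,180 g; ÷ 50 g/eq ÷ 1 = 583.5 mol NaHCO₃.
Mass: 583.5 × 84 = 49,020 g.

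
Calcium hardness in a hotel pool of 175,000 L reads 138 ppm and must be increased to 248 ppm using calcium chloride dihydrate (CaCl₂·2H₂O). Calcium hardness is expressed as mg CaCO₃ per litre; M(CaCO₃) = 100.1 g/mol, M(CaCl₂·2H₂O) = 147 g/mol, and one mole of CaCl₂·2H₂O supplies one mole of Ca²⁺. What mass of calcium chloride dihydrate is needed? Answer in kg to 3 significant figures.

28.3 kg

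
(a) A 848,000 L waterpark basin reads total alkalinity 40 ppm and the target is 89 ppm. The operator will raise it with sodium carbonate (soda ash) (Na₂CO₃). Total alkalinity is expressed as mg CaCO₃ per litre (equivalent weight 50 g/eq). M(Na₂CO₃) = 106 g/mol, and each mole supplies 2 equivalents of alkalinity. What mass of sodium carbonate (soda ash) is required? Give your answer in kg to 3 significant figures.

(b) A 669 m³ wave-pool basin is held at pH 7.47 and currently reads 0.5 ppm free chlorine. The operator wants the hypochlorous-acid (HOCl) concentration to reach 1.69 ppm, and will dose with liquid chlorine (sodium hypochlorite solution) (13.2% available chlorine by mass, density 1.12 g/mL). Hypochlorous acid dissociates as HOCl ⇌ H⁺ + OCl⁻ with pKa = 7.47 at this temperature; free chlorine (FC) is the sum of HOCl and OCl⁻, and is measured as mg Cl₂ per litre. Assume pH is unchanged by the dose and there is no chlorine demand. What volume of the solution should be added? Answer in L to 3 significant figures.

(a) Alkalinity to add: (89 − 40) = 49 mg/L as CaCO₃ × 848,000 L = 41,550 g as CaCO₃.
(a) Equivalents: 41,550 g ÷ 50 g/eq = 831 eq.
(a) Each mole of Na₂CO₃ supplies 2 eq, so 831 / 2 = 415.5 mol.
(a) Mass: 415.5 mol × 106 g/mol = 44,050 g.

(b) Volume: 669 m³ = 669,000 L.
(b) [OCl⁻]/[HOCl] = 10^(pH − pKa) = 10^(7.47 − 7.47) = 1; fraction as HOCl = 1/(1 + 1) = 0.5.
(b) Free chlorine required for 1.69 ppm HOCl: 1.69 / 0.5 = 3.38 ppm.
(b) FC to add: 3.38 − 0.5 = 2.88 mg/L as Cl₂.
(b) Cl₂ equivalent: 2.88 mg/L × 669,000 L = 1927 g.
(b) Product at 13.2% available Cl: 1927 / 0.132 = 14,600 g.
(b) Volume: 14,600 g ÷ 1.12 g/mL = 13,030 mL.

(a) 44.0 kg; (b) 13.0 L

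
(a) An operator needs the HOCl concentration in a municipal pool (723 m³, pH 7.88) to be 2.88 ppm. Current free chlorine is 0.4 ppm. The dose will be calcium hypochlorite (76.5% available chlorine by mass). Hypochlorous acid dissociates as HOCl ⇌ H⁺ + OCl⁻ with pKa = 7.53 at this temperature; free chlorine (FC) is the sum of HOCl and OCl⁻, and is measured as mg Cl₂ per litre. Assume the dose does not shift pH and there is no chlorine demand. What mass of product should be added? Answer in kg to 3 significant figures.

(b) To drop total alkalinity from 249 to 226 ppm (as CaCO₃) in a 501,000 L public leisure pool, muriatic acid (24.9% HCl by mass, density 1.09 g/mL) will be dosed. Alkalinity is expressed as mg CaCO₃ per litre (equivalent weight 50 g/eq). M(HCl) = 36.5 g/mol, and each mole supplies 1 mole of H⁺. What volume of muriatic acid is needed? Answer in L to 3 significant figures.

(a) 8.44 kg; (b) 31.0 L

(a) Volume: 723 m³ = 723,000 L.
(a) [OCl⁻]/[HOCl] = 10^(pH − pKa) = 10^(7.88 − 7.53) = 2.239; fraction as HOCl = 1/(1 + 2.239) = 0.3088.
(a) Free chlorine required for 2.88 ppm HOCl: 2.88 / 0.3088 = 9.328 ppm.
(a) FC to add: 9.328 − 0.4 = 8.928 mg/L as Cl₂.
(a) Cl₂ equivalent: 8.928 mg/L × 723,000 L = 6455 g.
(a) Product at 76.5% available Cl: 6455 / 0.765 = 8437 g.

(b) Alkalinity to neutralize: (249 − 226) = 23 mg/L as CaCO₃ × 501,000 L = 11,520 g as CaCO₃.
(b) Equivalents of H⁺ required: 11,520 ÷ 50 g/eq = 230.5 eq = 230.5 mol HCl.
(b) Mass of HCl: 230.5 × 36.5 = 8412 g.
(b) Mass of 24.9% solution: 8412 / 0.249 = 33,780 g.
(b) Volume: 33,780 g ÷ 1.09 g/mL = 30,990 mL.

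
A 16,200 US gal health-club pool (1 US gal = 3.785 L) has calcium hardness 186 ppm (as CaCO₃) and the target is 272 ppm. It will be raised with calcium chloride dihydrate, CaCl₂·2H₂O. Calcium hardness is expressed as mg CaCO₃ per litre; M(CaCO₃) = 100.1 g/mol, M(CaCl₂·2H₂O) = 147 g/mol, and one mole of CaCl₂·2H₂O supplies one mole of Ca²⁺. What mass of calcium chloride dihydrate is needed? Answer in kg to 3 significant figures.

Volume: 16,200 US gal × 3.785 L/gal = 61,317 L.
Hardness to add: (272 − 186) = 86 mg/L as CaCO₃ × 61,317 L = 5273 g as CaCO₃.
Moles of Ca²⁺ (1 mol Ca²⁺ ≡ 1 mol CaCO₃): 5273 / 100.1 g/mol = 52.68 mol.
Mass of CaCl₂·2H₂O: 52.68 × 147 = 7744 g.

7.74 kg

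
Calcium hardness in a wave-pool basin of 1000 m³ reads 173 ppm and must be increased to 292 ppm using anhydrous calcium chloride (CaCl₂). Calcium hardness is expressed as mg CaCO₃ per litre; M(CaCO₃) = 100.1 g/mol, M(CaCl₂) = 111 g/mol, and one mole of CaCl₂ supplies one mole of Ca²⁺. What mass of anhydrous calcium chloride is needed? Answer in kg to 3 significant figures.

Volume: 1000 m³ = 1,000,000 L.
Hardness to add: (292 − 173) = 119 mg/L as CaCO₃ × 1,000,000 L = 119,000 g as CaCO₃.
Moles of Ca²⁺ (1 mol Ca²⁺ ≡ 1 mol CaCO₃): 119,000 / 100.1 g/mol = 1189 mol.
Mass of CaCl₂: 1189 × 111 = 132,000 g.

132 kg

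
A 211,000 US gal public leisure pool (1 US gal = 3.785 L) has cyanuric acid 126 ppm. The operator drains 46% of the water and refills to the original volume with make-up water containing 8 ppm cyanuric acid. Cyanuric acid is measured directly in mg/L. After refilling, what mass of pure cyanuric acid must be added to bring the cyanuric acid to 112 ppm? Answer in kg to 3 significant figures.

Volume: 211,000 US gal × 3.785 L/gal = 798,635 L.
After draining 46% and refilling: 126 × 0.54 + 8 × 0.46 = 71.72 ppm.
Deficit to target: 112 − 71.72 = 40.28 mg/L.
Mass: 40.28 mg/L × 798,635 L = 32,170 g cyanuric acid.

32.2 kg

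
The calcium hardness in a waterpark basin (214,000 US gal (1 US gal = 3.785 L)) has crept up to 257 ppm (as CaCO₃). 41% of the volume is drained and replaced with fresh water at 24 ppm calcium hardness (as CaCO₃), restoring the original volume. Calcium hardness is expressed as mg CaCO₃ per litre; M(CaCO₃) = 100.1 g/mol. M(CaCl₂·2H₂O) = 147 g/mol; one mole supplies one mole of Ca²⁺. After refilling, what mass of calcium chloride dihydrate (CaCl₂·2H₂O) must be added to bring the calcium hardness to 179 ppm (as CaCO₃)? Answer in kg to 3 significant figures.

Volume: 214,000 US gal × 3.785 L/gal = 809,990 L.
After draining 41% and refilling: 257 × 0.59 + 24 × 0.41 = 161.47 ppm.
Deficit to target: 179 − 161.47 = 17.53 mg/L.
As CaCO₃: 17.53 mg/L × 809,990 L = 14,200 g; ÷ 100.1 = 141.8 mol Ca²⁺.
Mass: 141.8 × 147 = 20,850 g.

20.9 kg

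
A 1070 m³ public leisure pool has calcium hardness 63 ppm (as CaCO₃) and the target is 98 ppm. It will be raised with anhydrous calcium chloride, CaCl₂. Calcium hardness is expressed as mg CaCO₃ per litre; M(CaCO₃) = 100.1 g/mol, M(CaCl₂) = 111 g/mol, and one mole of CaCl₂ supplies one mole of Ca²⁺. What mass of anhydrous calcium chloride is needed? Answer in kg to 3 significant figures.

41.5 kg

Volume: 1070 m³ = 1,070,000 L.
Hardness to add: (98 − 63) = 35 mg/L as CaCO₃ × 1,070,000 L = 37,450 g as CaCO₃.
Moles of Ca²⁺ (1 mol Ca²⁺ ≡ 1 mol CaCO₃): 37,450 / 100.1 g/mol = 374.1 mol.
Mass of CaCl₂: 374.1 × 111 = 41,530 g.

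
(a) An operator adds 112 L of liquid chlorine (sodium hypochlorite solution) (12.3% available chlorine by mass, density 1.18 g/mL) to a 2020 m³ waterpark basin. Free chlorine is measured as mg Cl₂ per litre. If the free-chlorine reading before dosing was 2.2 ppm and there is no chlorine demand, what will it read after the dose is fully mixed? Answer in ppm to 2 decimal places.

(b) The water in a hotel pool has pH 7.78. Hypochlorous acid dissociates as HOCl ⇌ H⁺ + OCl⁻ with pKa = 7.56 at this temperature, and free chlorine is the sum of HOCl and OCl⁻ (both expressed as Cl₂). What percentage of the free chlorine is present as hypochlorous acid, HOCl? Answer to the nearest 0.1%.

(a) 10.25 ppm; (b) 37.6%

(a) Volume: 2020 m³ = 2,020,000 L.
(a) Mass of solution: 112 L × 1000 mL/L × 1.18 g/mL = 132,200 g.
(a) Available chlorine delivered: 132,200 g × 0.123 = 16,260 g as Cl₂.
(a) Concentration rise: 16,260 g / 2,020,000 L = 8.047 mg/L = 8.05 ppm.
(a) Final FC: 2.2 + 8.05 = 10.25 ppm.

(b) [OCl⁻]/[HOCl] = 10^(pH − pKa) = 10^(7.78 − 7.56) = 10^0.22 = 1.66.
(b) Fraction as HOCl = 1 / (1 + 1.66) = 0.376.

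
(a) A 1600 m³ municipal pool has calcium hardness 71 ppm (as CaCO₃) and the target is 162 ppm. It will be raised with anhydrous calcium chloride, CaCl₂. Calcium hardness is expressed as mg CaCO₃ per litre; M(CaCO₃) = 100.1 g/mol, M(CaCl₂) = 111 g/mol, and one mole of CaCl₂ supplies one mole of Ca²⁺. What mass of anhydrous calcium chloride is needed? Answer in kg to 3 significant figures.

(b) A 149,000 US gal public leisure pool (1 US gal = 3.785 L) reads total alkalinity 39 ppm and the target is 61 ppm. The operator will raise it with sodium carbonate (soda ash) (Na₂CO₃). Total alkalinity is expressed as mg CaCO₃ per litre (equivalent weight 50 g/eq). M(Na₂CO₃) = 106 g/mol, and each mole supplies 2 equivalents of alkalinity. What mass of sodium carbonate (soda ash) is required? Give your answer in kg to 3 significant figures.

(a) Volume: 1600 m³ = 1,600,000 L.
(a) Hardness to add: (162 − 71) = 91 mg/L as CaCO₃ × 1,600,000 L = 145,600 g as CaCO₃.
(a) Moles of Ca²⁺ (1 mol Ca²⁺ ≡ 1 mol CaCO₃): 145,600 / 100.1 g/mol = 1455 mol.
(a) Mass of CaCl₂: 1455 × 111 = 161,500 g.

(b) Volume: 149,000 US gal × 3.785 L/gal = 563,965 L.
(b) Alkalinity to add: (61 − 39) = 22 mg/L as CaCO₃ × 563,965 L = 12,410 g as CaCO₃.
(b) Equivalents: 12,410 g ÷ 50 g/eq = 248.1 eq.
(b) Each mole of Na₂CO₃ supplies 2 eq, so 248.1 / 2 = 124.1 mol.
(b) Mass: 124.1 mol × 106 g/mol = 13,150 g.

(a) 161 kg; (b) 13.2 kg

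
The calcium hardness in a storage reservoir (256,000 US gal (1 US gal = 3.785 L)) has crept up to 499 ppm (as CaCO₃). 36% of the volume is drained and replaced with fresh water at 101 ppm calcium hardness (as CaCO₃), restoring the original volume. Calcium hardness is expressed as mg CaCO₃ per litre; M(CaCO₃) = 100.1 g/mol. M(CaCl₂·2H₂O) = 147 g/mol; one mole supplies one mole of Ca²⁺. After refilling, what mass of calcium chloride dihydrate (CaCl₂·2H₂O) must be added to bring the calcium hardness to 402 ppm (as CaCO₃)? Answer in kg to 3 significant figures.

Volume: 256,000 US gal × 3.785 L/gal = 968,960 L.
After draining 36% and refilling: 499 × 0.64 + 101 × 0.36 = 355.72 ppm.
Deficit to target: 402 − 355.72 = 46.28 mg/L.
As CaCO₃: 46.28 mg/L × 968,960 L = 44,840 g; ÷ 100.1 = 448 mol Ca²⁺.
Mass: 448 × 147 = 65,850 g.

65.9 kg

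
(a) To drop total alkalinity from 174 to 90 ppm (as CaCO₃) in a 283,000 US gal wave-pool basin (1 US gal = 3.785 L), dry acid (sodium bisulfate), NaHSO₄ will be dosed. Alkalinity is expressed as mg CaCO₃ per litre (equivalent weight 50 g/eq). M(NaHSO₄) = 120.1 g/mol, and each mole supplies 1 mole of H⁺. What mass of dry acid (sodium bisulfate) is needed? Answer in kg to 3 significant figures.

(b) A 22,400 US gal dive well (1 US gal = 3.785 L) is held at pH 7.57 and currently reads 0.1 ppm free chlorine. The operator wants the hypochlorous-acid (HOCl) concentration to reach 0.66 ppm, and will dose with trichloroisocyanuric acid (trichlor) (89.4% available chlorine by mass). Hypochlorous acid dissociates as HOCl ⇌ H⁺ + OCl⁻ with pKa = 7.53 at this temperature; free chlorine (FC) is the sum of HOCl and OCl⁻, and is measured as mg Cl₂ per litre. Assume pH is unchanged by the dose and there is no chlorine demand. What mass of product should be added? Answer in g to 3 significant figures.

(a) Volume: 283,000 US gal × 3.785 L/gal = 1,071,155 L.
(a) Alkalinity to neutralize: (174 − 90) = 84 mg/L as CaCO₃ × 1,071,155 L = 89,980 g as CaCO₃.
(a) Equivalents of H⁺ required: 89,980 ÷ 50 g/eq = 1800 eq = 1800 mol NaHSO₄.
(a) Mass of NaHSO₄: 1800 × 120.1 = 216,100 g.

(b) Volume: 22,400 US gal × 3.785 L/gal = 84,784 L.
(b) [OCl⁻]/[HOCl] = 10^(pH − pKa) = 10^(7.57 − 7.53) = 1.096; fraction as HOCl = 1/(1 + 1.096) = 0.477.
(b) Free chlorine required for 0.66 ppm HOCl: 0.66 / 0.477 = 1.384 ppm.
(b) FC to add: 1.384 − 0.1 = 1.284 mg/L as Cl₂.
(b) Cl₂ equivalent: 1.284 mg/L × 84,784 L = 108.8 g.
(b) Product at 89.4% available Cl: 108.8 / 0.894 = 121.7 g.

(a) 216 kg; (b) 122 g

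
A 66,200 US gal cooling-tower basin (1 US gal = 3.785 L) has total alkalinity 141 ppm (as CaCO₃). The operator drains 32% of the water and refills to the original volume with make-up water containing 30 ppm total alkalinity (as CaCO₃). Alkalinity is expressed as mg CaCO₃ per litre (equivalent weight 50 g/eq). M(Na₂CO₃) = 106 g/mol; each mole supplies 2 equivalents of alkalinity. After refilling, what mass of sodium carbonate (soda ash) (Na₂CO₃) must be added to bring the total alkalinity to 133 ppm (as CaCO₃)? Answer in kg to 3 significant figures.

7.31 kg

Volume: 66,200 US gal × 3.785 L/gal = 250,567 L.
After draining 32% and refilling: 141 × 0.68 + 30 × 0.32 = 105.48 ppm.
Deficit to target: 133 − 105.48 = 27.52 mg/L.
As CaCO₃: 27.52 mg/L × 250,567 L = 6896 g; ÷ 50 g/eq ÷ 2 = 68.96 mol Na₂CO₃.
Mass: 68.96 × 106 = 7309 g.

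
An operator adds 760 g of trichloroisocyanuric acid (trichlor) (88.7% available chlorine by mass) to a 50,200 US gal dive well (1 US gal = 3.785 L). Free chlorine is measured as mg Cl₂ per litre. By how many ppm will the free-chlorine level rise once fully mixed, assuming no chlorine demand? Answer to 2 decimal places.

3.55 ppm

Volume: 50,200 US gal × 3.785 L/gal = 190,007 L.
Available chlorine delivered: 760 g × 0.887 = 674.1 g as Cl₂.
Concentration rise: 674.1 g / 190,007 L = 3.548 mg/L = 3.55 ppm.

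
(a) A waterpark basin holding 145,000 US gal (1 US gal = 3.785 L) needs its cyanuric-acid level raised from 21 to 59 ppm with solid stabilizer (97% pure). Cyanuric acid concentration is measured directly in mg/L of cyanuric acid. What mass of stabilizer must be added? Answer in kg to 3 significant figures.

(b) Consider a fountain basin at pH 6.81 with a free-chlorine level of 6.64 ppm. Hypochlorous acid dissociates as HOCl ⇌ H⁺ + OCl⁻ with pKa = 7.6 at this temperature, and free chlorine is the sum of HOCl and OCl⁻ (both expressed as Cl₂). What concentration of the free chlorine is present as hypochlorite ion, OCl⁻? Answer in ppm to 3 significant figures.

(a) Volume: 145,000 US gal × 3.785 L/gal = 548,825 L.
(a) CYA to add: (59 − 21) = 38 mg/L × 548,825 L = 20,860 g cyanuric acid.
(a) At 97% purity: 20,860 / 0.97 = 21,500 g product.

(b) [OCl⁻]/[HOCl] = 10^(pH − pKa) = 10^(6.81 − 7.6) = 10^-0.79 = 0.1622.
(b) Fraction as HOCl = 1 / (1 + 0.1622) = 0.8605.
(b) OCl⁻ = (1 − 0.8605) × 6.64 ppm = 0.9266 ppm.

(a) 21.5 kg; (b) 0.927 ppm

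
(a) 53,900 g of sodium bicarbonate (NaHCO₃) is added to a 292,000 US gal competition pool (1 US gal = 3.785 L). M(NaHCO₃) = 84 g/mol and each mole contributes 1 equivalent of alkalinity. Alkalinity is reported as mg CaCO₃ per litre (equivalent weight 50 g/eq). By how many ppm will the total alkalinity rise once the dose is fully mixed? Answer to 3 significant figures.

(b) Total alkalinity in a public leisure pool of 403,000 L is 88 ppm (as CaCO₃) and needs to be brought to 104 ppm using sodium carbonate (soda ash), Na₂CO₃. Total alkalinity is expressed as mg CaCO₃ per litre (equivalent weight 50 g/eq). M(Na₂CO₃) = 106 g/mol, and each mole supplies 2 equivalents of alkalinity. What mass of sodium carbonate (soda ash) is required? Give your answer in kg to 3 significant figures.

(a) Volume: 292,000 US gal × 3.785 L/gal = 1,105,220 L.
(a) Moles of NaHCO₃: 53,900 g ÷ 84 g/mol = 641.7 mol → 641.7 eq of alkalinity.
(a) As CaCO₃: 641.7 eq × 50 g/eq = 32,080 g.
(a) Rise: 32,080 g / 1,105,220 L × 1000 = 29.03 mg/L.

(b) Alkalinity to add: (104 − 88) = 16 mg/L as CaCO₃ × 403,000 L = 6448 g as CaCO₃.
(b) Equivalents: 6448 g ÷ 50 g/eq = 129 eq.
(b) Each mole of Na₂CO₃ supplies 2 eq, so 129 / 2 = 64.48 mol.
(b) Mass: 64.48 mol × 106 g/mol = 6835 g.

(a) 29.0 ppm; (b) 6.83 kg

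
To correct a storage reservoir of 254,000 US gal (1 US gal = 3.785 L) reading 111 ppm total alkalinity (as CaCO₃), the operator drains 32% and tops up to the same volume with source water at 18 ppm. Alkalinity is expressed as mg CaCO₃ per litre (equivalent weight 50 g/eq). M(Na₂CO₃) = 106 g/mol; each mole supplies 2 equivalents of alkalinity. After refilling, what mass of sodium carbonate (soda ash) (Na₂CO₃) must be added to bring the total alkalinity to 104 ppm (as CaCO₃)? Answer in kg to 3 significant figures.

Volume: 254,000 US gal × 3.785 L/gal = 961,390 L.
After draining 32% and refilling: 111 × 0.68 + 18 × 0.32 = 81.24 ppm.
Deficit to target: 104 − 81.24 = 22.76 mg/L.
As CaCO₃: 22.76 mg/L × 961,390 L = 21,880 g; ÷ 50 g/eq ÷ 2 = 218.8 mol Na₂CO₃.
Mass: 218.8 × 106 = 23,190 g.

23.2 kg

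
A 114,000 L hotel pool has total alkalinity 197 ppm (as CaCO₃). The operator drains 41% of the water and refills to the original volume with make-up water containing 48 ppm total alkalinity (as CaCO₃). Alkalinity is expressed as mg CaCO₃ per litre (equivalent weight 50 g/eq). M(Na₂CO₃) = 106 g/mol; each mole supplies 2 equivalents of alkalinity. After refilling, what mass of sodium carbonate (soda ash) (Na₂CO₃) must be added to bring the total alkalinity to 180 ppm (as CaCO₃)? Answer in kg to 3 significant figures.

After draining 41% and refilling: 197 × 0.59 + 48 × 0.41 = 135.91 ppm.
Deficit to target: 180 − 135.91 = 44.09 mg/L.
As CaCO₃: 44.09 mg/L × 114,000 L = 5026 g; ÷ 50 g/eq ÷ 2 = 50.26 mol Na₂CO₃.
Mass: 50.26 × 106 = 5328 g.

5.33 kg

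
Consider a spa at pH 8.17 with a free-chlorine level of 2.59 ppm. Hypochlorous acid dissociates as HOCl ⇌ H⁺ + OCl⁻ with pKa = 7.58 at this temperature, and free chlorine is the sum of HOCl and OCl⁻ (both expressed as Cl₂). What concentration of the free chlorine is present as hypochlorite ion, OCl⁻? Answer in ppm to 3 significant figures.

[OCl⁻]/[HOCl] = 10^(pH − pKa) = 10^(8.17 − 7.58) = 10^0.59 = 3.89.
Fraction as HOCl = 1 / (1 + 3.89) = 0.2045.
OCl⁻ = (1 − 0.2045) × 2.59 ppm = 2.06 ppm.

2.06 ppm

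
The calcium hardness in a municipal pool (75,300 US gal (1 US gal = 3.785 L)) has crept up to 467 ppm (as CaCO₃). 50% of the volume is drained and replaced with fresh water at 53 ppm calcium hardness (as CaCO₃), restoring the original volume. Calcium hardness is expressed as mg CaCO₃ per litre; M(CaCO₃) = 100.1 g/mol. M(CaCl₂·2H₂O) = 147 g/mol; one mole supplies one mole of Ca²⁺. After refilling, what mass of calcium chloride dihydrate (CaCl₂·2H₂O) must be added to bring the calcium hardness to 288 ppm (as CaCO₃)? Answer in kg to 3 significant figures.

11.7 kg

Volume: 75,300 US gal × 3.785 L/gal = 285,010 L.
After draining 50% and refilling: 467 × 0.50 + 53 × 0.50 = 260 ppm.
Deficit to target: 288 − 260 = 28 mg/L.
As CaCO₃: 28 mg/L × 285,010 L = 7980 g; ÷ 100.1 = 79.72 mol Ca²⁺.
Mass: 79.72 × 147 = 11,720 g.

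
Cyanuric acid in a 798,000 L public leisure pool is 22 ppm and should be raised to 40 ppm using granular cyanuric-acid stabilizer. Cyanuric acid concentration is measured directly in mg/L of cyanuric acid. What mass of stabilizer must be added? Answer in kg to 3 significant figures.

14.4 kg

CYA to add: (40 − 22) = 18 mg/L × 798,000 L = 14,360 g cyanuric acid.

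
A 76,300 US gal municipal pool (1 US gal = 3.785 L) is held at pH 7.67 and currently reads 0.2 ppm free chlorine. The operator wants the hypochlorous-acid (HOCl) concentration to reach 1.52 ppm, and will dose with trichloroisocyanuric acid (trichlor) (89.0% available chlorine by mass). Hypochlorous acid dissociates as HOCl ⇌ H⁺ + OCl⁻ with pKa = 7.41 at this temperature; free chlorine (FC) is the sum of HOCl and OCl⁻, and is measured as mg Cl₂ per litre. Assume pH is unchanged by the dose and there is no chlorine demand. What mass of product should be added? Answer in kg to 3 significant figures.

1.33 kg

Volume: 76,300 US gal × 3.785 L/gal = 288,796 L.
[OCl⁻]/[HOCl] = 10^(pH − pKa) = 10^(7.67 − 7.41) = 1.82; fraction as HOCl = 1/(1 + 1.82) = 0.3546.
Free chlorine required for 1.52 ppm HOCl: 1.52 / 0.3546 = 4.286 ppm.
FC to add: 4.286 − 0.2 = 4.086 mg/L as Cl₂.
Cl₂ equivalent: 4.086 mg/L × 288,796 L = 1180 g.
Product at 89.0% available Cl: 1180 / 0.89 = 1326 g.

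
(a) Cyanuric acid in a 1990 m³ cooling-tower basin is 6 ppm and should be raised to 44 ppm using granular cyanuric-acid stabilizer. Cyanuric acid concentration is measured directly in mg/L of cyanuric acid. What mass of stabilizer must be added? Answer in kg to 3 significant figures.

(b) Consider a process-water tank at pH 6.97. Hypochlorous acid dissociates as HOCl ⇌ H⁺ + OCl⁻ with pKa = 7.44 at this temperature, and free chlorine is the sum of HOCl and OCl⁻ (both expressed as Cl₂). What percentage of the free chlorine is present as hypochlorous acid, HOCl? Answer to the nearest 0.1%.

(a) Volume: 1990 m³ = 1,990,000 L.
(a) CYA to add: (44 − 6) = 38 mg/L × 1,990,000 L = 75,620 g cyanuric acid.

(b) [OCl⁻]/[HOCl] = 10^(pH − pKa) = 10^(6.97 − 7.44) = 10^-0.47 = 0.3388.
(b) Fraction as HOCl = 1 / (1 + 0.3388) = 0.7469.

(a) 75.6 kg; (b) 74.7%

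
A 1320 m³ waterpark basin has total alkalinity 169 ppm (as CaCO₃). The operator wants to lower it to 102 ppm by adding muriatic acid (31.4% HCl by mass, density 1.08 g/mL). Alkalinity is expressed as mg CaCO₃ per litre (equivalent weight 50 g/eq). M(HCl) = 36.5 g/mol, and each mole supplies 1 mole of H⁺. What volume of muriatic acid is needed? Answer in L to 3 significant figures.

190 L

Volume: 1320 m³ = 1,320,000 L.
Alkalinity to neutralize: (169 − 102) = 67 mg/L as CaCO₃ × 1,320,000 L = 88,440 g as CaCO₃.
Equivalents of H⁺ required: 88,440 ÷ 50 g/eq = 1769 eq = 1769 mol HCl.
Mass of HCl: 1769 × 36.5 = 64,560 g.
Mass of 31.4% solution: 64,560 / 0.314 = 205,600 g.
Volume: 205,600 g ÷ 1.08 g/mL = 190,400 mL.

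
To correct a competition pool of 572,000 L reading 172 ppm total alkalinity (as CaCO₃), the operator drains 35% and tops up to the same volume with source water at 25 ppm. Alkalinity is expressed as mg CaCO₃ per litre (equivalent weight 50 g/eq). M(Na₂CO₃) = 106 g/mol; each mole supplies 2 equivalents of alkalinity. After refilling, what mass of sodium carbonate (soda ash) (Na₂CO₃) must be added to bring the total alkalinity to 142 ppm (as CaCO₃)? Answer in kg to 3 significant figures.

After draining 35% and refilling: 172 × 0.65 + 25 × 0.35 = 120.55 ppm.
Deficit to target: 142 − 120.55 = 21.45 mg/L.
As CaCO₃: 21.45 mg/L × 572,000 L = 12,270 g; ÷ 50 g/eq ÷ 2 = 122.7 mol Na₂CO₃.
Mass: 122.7 × 106 = 13,010 g.

13.0 kg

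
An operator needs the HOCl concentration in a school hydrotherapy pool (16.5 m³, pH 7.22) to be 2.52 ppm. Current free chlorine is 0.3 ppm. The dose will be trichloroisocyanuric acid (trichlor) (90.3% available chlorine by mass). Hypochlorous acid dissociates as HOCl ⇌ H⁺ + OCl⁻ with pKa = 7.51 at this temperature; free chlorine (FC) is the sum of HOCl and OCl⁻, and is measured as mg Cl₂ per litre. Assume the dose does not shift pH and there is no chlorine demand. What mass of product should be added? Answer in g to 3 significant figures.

Volume: 16.5 m³ = 16,500 L.
[OCl⁻]/[HOCl] = 10^(pH − pKa) = 10^(7.22 − 7.51) = 0.5129; fraction as HOCl = 1/(1 + 0.5129) = 0.661.
Free chlorine required for 2.52 ppm HOCl: 2.52 / 0.661 = 3.812 ppm.
FC to add: 3.812 − 0.3 = 3.512 mg/L as Cl₂.
Cl₂ equivalent: 3.512 mg/L × 16,500 L = 57.95 g.
Product at 90.3% available Cl: 57.95 / 0.903 = 64.18 g.

64.2 g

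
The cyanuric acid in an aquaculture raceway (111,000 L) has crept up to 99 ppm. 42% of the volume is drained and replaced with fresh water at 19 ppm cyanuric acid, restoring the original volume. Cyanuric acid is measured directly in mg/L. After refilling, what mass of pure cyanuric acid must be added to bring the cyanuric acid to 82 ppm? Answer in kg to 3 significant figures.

After draining 42% and refilling: 99 × 0.58 + 19 × 0.42 = 65.4 ppm.
Deficit to target: 82 − 65.4 = 16.6 mg/L.
Mass: 16.6 mg/L × 111,000 L = 1843 g cyanuric acid.

1.84 kg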